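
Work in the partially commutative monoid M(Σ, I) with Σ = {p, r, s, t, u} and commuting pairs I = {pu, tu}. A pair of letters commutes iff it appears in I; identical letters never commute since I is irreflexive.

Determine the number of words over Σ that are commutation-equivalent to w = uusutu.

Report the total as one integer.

3

drop 0:u onto floor
drop 1:u onto {0:u}
drop 2:s onto {1:u}
drop 3:u onto {2:s}
drop 4:t onto {2:s}
drop 5:u onto {3:u}
ground layer = {0:u}
drop-orders for the pieces not yet dropped (sum over which currently-grounded one goes next):
  1 to go: {4} 1  {5} 1
  2 to go: {3,5} 1  {4,5} 2
  3 to go: {3,4,5} 3
  4 to go: {2,3,4,5} 3
  if 0:u drops first: 3 orders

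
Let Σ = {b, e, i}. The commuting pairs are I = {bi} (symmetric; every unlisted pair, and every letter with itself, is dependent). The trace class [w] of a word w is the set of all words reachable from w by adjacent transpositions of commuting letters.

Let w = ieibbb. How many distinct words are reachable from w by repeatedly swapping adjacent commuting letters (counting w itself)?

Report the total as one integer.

drop 0:i onto floor
drop 1:e onto {0:i}
drop 2:i onto {1:e}
drop 3:b onto {1:e}
drop 4:b onto {3:b}
drop 5:b onto {4:b}
ground layer = {0:i}
drop-orders for the pieces not yet dropped (sum over which currently-grounded one goes next):
  1 to go: {2} 1  {5} 1
  2 to go: {2,5} 2  {4,5} 1
  3 to go: {2,4,5} 3  {3,4,5} 1
  4 to go: {2,3,4,5} 4
  if 0:i drops first: 4 orders

4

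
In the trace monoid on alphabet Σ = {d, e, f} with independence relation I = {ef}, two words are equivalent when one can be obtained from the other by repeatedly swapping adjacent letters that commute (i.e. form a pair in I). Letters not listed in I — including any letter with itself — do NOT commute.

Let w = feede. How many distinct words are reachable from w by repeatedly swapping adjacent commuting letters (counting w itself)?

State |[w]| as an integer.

0(f) covers ∅
1(e) covers ∅
2(e) covers 1:e
3(d) covers 0:f, 2:e
4(e) covers 3:d
floor of heap: 0:f, 1:e
completions by unplaced set U, small U first (add the entries for U minus each lowest piece of U):
  |U|=1: {4}:1
  |U|=2: {3,4}:1
  |U|=3: {0,3,4}:1  {2,3,4}:1
  start at 0(f): 1
  start at 1(e): 2
sum over floor = 3

3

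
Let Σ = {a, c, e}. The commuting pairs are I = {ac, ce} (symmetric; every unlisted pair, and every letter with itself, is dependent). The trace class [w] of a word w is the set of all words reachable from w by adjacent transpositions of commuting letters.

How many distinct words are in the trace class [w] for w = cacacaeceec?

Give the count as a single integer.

drop 0:c onto floor
drop 1:a onto floor
drop 2:c onto {0:c}
drop 3:a onto {1:a}
drop 4:c onto {2:c}
drop 5:a onto {3:a}
drop 6:e onto {5:a}
drop 7:c onto {4:c}
drop 8:e onto {6:e}
drop 9:e onto {8:e}
drop 10:c onto {7:c}
ground layer = {0:c, 1:a}
drop-orders for the pieces not yet dropped (sum over which currently-grounded one goes next):
  1 to go: {9} 1  {10} 1
  2 to go: {7,10} 1  {8,9} 1  {9,10} 2
  3 to go: {4,7,10} 1  {6,8,9} 1  {7,9,10} 3  {8,9,10} 3
  4 to go: {2,4,7,10} 1  {4,7,9,10} 4  {5,6,8,9} 1  {6,8,9,10} 4  {7,8,9,10} 6
  5 to go: {0,2,4,7,10} 1  {2,4,7,9,10} 5  {3,5,6,8,9} 1  {4,7,8,9,10} 10  {5,6,8,9,10} 5  {6,7,8,9,10} 10
  6 to go: {0,2,4,7,9,10} 6  {1,3,5,6,8,9} 1  {2,4,7,8,9,10} 15  {3,5,6,8,9,10} 6  {4,6,7,8,9,10} 20  {5,6,7,8,9,10} 15
  7 to go: {0,2,4,7,8,9,10} 21  {1,3,5,6,8,9,10} 7  {2,4,6,7,8,9,10} 35  {3,5,6,7,8,9,10} 21  {4,5,6,7,8,9,10} 35
  8 to go: {0,2,4,6,7,8,9,10} 56  {1,3,5,6,7,8,9,10} 28  {2,4,5,6,7,8,9,10} 70  {3,4,5,6,7,8,9,10} 56
  9 to go: {0,2,4,5,6,7,8,9,10} 126  {1,3,4,5,6,7,8,9,10} 84  {2,3,4,5,6,7,8,9,10} 126
  if 0:c drops first: 210 orders
  if 1:a drops first: 252 orders
heap linearizations: 462

462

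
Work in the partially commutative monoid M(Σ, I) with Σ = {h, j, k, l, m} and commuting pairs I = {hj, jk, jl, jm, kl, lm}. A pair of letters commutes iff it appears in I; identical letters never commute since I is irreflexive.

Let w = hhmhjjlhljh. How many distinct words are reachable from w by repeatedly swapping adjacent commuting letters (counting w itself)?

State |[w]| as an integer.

165

0(h) covers ∅
1(h) covers 0:h
2(m) covers 1:h
3(h) covers 2:m
4(j) covers ∅
5(j) covers 4:j
6(l) covers 3:h
7(h) covers 6:l
8(l) covers 7:h
9(j) covers 5:j
10(h) covers 8:l
floor of heap: 0:h, 4:j
completions by unplaced set U, small U first (add the entries for U minus each lowest piece of U):
  |U|=1: {9}:1  {10}:1
  |U|=2: {5,9}:1  {8,10}:1  {9,10}:2
  |U|=3: {4,5,9}:1  {5,9,10}:3  {7,8,10}:1  {8,9,10}:3
  |U|=4: {4,5,9,10}:4  {5,8,9,10}:6  {6,7,8,10}:1  {7,8,9,10}:4
  |U|=5: {3,6,7,8,10}:1  {4,5,8,9,10}:10  {5,7,8,9,10}:10  {6,7,8,9,10}:5
  |U|=6: {2,3,6,7,8,10}:1  {3,6,7,8,9,10}:6  {4,5,7,8,9,10}:20  {5,6,7,8,9,10}:15
  |U|=7: {1,2,3,6,7,8,10}:1  {2,3,6,7,8,9,10}:7  {3,5,6,7,8,9,10}:21  {4,5,6,7,8,9,10}:35
  |U|=8: {0,1,2,3,6,7,8,10}:1  {1,2,3,6,7,8,9,10}:8  {2,3,5,6,7,8,9,10}:28  {3,4,5,6,7,8,9,10}:56
  |U|=9: {0,1,2,3,6,7,8,9,10}:9  {1,2,3,5,6,7,8,9,10}:36  {2,3,4,5,6,7,8,9,10}:84
  start at 0(h): 120
  start at 4(j): 45
sum over floor = 165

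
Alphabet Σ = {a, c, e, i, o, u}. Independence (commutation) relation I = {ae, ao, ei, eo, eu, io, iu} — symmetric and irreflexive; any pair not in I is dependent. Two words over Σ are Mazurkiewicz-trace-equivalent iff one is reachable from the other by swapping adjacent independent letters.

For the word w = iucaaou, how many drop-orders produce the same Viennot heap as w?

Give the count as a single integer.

piece 0:i — minimal
piece 1:u — minimal
piece 2:c rests on {0:i, 1:u}
piece 3:a rests on {2:c}
piece 4:a rests on {3:a}
piece 5:o rests on {2:c}
piece 6:u rests on {4:a, 5:o}
minimal pieces: {0:i, 1:u}
ways to finish when only these pieces remain (= sum over removing one remaining piece with nothing left below it):
  1 left: {6}→1
  2 left: {4,6}→1  {5,6}→1
  3 left: {3,4,6}→1  {4,5,6}→2
  4 left: {3,4,5,6}→3
  5 left: {2,3,4,5,6}→3
  placing 0:i first → 3 extensions
  placing 1:u first → 3 extensions
total linear extensions = 6

6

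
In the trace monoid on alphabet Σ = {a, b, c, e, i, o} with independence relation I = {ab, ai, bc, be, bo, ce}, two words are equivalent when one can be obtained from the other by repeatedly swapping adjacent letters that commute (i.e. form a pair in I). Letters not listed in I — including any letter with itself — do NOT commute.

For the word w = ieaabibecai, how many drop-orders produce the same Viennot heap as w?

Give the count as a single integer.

154

piece 0:i — minimal
piece 1:e rests on {0:i}
piece 2:a rests on {1:e}
piece 3:a rests on {2:a}
piece 4:b rests on {0:i}
piece 5:i rests on {1:e, 4:b}
piece 6:b rests on {5:i}
piece 7:e rests on {3:a, 5:i}
piece 8:c rests on {3:a, 5:i}
piece 9:a rests on {7:e, 8:c}
piece 10:i rests on {6:b, 7:e, 8:c}
minimal pieces: {0:i}
ways to finish when only these pieces remain (= sum over removing one remaining piece with nothing left below it):
  1 left: {9}→1  {10}→1
  2 left: {6,10}→1  {9,10}→2
  3 left: {6,9,10}→3  {7,9,10}→2  {8,9,10}→2
  4 left: {6,7,9,10}→5  {6,8,9,10}→5  {7,8,9,10}→4
  5 left: {3,7,8,9,10}→4  {6,7,8,9,10}→14
  6 left: {2,3,7,8,9,10}→4  {3,6,7,8,9,10}→18  {5,6,7,8,9,10}→14
  7 left: {2,3,6,7,8,9,10}→22  {3,5,6,7,8,9,10}→32  {4,5,6,7,8,9,10}→14
  8 left: {2,3,5,6,7,8,9,10}→54  {3,4,5,6,7,8,9,10}→46
  9 left: {1,2,3,5,6,7,8,9,10}→54  {2,3,4,5,6,7,8,9,10}→100
  placing 0:i first → 154 extensions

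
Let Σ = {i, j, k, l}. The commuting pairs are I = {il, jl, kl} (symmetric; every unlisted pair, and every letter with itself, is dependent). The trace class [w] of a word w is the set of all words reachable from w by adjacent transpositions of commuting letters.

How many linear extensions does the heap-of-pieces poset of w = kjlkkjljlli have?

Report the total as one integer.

piece 0:k — minimal
piece 1:j rests on {0:k}
piece 2:l — minimal
piece 3:k rests on {1:j}
piece 4:k rests on {3:k}
piece 5:j rests on {4:k}
piece 6:l rests on {2:l}
piece 7:j rests on {5:j}
piece 8:l rests on {6:l}
piece 9:l rests on {8:l}
piece 10:i rests on {7:j}
minimal pieces: {0:k, 2:l}
ways to finish when only these pieces remain (= sum over removing one remaining piece with nothing left below it):
  1 left: {9}→1  {10}→1
  2 left: {7,10}→1  {8,9}→1  {9,10}→2
  3 left: {5,7,10}→1  {6,8,9}→1  {7,9,10}→3  {8,9,10}→3
  4 left: {2,6,8,9}→1  {4,5,7,10}→1  {5,7,9,10}→4  {6,8,9,10}→4  {7,8,9,10}→6
  5 left: {2,6,8,9,10}→5  {3,4,5,7,10}→1  {4,5,7,9,10}→5  {5,7,8,9,10}→10  {6,7,8,9,10}→10
  6 left: {1,3,4,5,7,10}→1  {2,6,7,8,9,10}→15  {3,4,5,7,9,10}→6  {4,5,7,8,9,10}→15  {5,6,7,8,9,10}→20
  7 left: {0,1,3,4,5,7,10}→1  {1,3,4,5,7,9,10}→7  {2,5,6,7,8,9,10}→35  {3,4,5,7,8,9,10}→21  {4,5,6,7,8,9,10}→35
  8 left: {0,1,3,4,5,7,9,10}→8  {1,3,4,5,7,8,9,10}→28  {2,4,5,6,7,8,9,10}→70  {3,4,5,6,7,8,9,10}→56
  9 left: {0,1,3,4,5,7,8,9,10}→36  {1,3,4,5,6,7,8,9,10}→84  {2,3,4,5,6,7,8,9,10}→126
  placing 0:k first → 210 extensions
  placing 2:l first → 120 extensions
total linear extensions = 330

330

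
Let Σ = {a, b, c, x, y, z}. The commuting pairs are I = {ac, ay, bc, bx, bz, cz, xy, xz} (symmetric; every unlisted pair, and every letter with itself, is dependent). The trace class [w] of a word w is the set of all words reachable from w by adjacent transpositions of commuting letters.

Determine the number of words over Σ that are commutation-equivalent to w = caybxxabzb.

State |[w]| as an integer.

45

drop 0:c onto floor
drop 1:a onto floor
drop 2:y onto {0:c}
drop 3:b onto {1:a, 2:y}
drop 4:x onto {0:c, 1:a}
drop 5:x onto {4:x}
drop 6:a onto {3:b, 5:x}
drop 7:b onto {6:a}
drop 8:z onto {6:a}
drop 9:b onto {7:b}
ground layer = {0:c, 1:a}
drop-orders for the pieces not yet dropped (sum over which currently-grounded one goes next):
  1 to go: {8} 1  {9} 1
  2 to go: {7,9} 1  {8,9} 2
  3 to go: {7,8,9} 3
  4 to go: {6,7,8,9} 3
  5 to go: {3,6,7,8,9} 3  {5,6,7,8,9} 3
  6 to go: {2,3,6,7,8,9} 3  {3,5,6,7,8,9} 6  {4,5,6,7,8,9} 3
  7 to go: {2,3,5,6,7,8,9} 9  {3,4,5,6,7,8,9} 9
  8 to go: {1,3,4,5,6,7,8,9} 9  {2,3,4,5,6,7,8,9} 18
  if 0:c drops first: 27 orders
  if 1:a drops first: 18 orders
heap linearizations: 45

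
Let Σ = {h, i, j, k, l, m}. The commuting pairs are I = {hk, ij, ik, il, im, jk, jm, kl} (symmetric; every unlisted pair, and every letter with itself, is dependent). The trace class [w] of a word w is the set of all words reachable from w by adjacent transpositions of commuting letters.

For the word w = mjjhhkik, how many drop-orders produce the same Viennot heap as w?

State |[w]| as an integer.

46

drop 0:m onto floor
drop 1:j onto floor
drop 2:j onto {1:j}
drop 3:h onto {0:m, 2:j}
drop 4:h onto {3:h}
drop 5:k onto {0:m}
drop 6:i onto {4:h}
drop 7:k onto {5:k}
ground layer = {0:m, 1:j}
drop-orders for the pieces not yet dropped (sum over which currently-grounded one goes next):
  1 to go: {6} 1  {7} 1
  2 to go: {4,6} 1  {5,7} 1  {6,7} 2
  3 to go: {3,4,6} 1  {4,6,7} 3  {5,6,7} 3
  4 to go: {2,3,4,6} 1  {3,4,6,7} 4  {4,5,6,7} 6
  5 to go: {1,2,3,4,6} 1  {2,3,4,6,7} 5  {3,4,5,6,7} 10
  6 to go: {0,3,4,5,6,7} 10  {1,2,3,4,6,7} 6  {2,3,4,5,6,7} 15
  if 0:m drops first: 21 orders
  if 1:j drops first: 25 orders
heap linearizations: 46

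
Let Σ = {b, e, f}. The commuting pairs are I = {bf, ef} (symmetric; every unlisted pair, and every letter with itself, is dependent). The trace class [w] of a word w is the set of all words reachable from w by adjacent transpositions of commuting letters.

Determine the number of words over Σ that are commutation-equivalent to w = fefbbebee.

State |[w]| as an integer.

36

#0=f has no predecessor
#1=e has no predecessor
#2=f depends on [0:f]
#3=b depends on [1:e]
#4=b depends on [3:b]
#5=e depends on [4:b]
#6=b depends on [5:e]
#7=e depends on [6:b]
#8=e depends on [7:e]
sources: [0:f, 1:e]
N(rest) = Σ N(rest − s) over sources s of rest; N(one piece) = 1:
  size 1 → [2]=1  [8]=1
  size 2 → [0,2]=1  [2,8]=2  [7,8]=1
  size 3 → [0,2,8]=3  [2,7,8]=3  [6,7,8]=1
  size 4 → [0,2,7,8]=6  [2,6,7,8]=4  [5,6,7,8]=1
  size 5 → [0,2,6,7,8]=10  [2,5,6,7,8]=5  [4,5,6,7,8]=1
  size 6 → [0,2,5,6,7,8]=15  [2,4,5,6,7,8]=6  [3,4,5,6,7,8]=1
  size 7 → [0,2,4,5,6,7,8]=21  [1,3,4,5,6,7,8]=1  [2,3,4,5,6,7,8]=7
  first=0(f) contributes 8
  first=1(e) contributes 28
|[w]| = 36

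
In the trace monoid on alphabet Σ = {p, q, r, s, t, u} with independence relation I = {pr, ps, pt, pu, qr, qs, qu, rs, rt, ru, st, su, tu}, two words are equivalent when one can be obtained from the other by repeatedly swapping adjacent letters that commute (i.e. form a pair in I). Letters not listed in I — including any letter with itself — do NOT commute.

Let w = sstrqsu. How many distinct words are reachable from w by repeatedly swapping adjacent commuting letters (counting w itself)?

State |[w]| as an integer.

piece 0:s — minimal
piece 1:s rests on {0:s}
piece 2:t — minimal
piece 3:r — minimal
piece 4:q rests on {2:t}
piece 5:s rests on {1:s}
piece 6:u — minimal
minimal pieces: {0:s, 2:t, 3:r, 6:u}
ways to finish when only these pieces remain (= sum over removing one remaining piece with nothing left below it):
  1 left: {3}→1  {4}→1  {5}→1  {6}→1
  2 left: {1,5}→1  {2,4}→1  {3,4}→2  {3,5}→2  {3,6}→2  {4,5}→2  {4,6}→2  {5,6}→2
  3 left: {0,1,5}→1  {1,3,5}→3  {1,4,5}→3  {1,5,6}→3  {2,3,4}→3  {2,4,5}→3  {2,4,6}→3  {3,4,5}→6  {3,4,6}→6  {3,5,6}→6  {4,5,6}→6
  4 left: {0,1,3,5}→4  {0,1,4,5}→4  {0,1,5,6}→4  {1,2,4,5}→6  {1,3,4,5}→12  {1,3,5,6}→12  {1,4,5,6}→12  {2,3,4,5}→12  {2,3,4,6}→12  {2,4,5,6}→12  {3,4,5,6}→24
  5 left: {0,1,2,4,5}→10  {0,1,3,4,5}→20  {0,1,3,5,6}→20  {0,1,4,5,6}→20  {1,2,3,4,5}→30  {1,2,4,5,6}→30  {1,3,4,5,6}→60  {2,3,4,5,6}→60
  placing 0:s first → 180 extensions
  placing 2:t first → 120 extensions
  placing 3:r first → 60 extensions
  placing 6:u first → 60 extensions
total linear extensions = 420

420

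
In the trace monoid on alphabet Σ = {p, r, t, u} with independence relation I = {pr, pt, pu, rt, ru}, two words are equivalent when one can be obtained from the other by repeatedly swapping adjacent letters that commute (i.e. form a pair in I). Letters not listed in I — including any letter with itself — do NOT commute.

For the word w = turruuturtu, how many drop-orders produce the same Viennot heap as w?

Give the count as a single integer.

165

piece 0:t — minimal
piece 1:u rests on {0:t}
piece 2:r — minimal
piece 3:r rests on {2:r}
piece 4:u rests on {1:u}
piece 5:u rests on {4:u}
piece 6:t rests on {5:u}
piece 7:u rests on {6:t}
piece 8:r rests on {3:r}
piece 9:t rests on {7:u}
piece 10:u rests on {9:t}
minimal pieces: {0:t, 2:r}
ways to finish when only these pieces remain (= sum over removing one remaining piece with nothing left below it):
  1 left: {8}→1  {10}→1
  2 left: {3,8}→1  {8,10}→2  {9,10}→1
  3 left: {2,3,8}→1  {3,8,10}→3  {7,9,10}→1  {8,9,10}→3
  4 left: {2,3,8,10}→4  {3,8,9,10}→6  {6,7,9,10}→1  {7,8,9,10}→4
  5 left: {2,3,8,9,10}→10  {3,7,8,9,10}→10  {5,6,7,9,10}→1  {6,7,8,9,10}→5
  6 left: {2,3,7,8,9,10}→20  {3,6,7,8,9,10}→15  {4,5,6,7,9,10}→1  {5,6,7,8,9,10}→6
  7 left: {1,4,5,6,7,9,10}→1  {2,3,6,7,8,9,10}→35  {3,5,6,7,8,9,10}→21  {4,5,6,7,8,9,10}→7
  8 left: {0,1,4,5,6,7,9,10}→1  {1,4,5,6,7,8,9,10}→8  {2,3,5,6,7,8,9,10}→56  {3,4,5,6,7,8,9,10}→28
  9 left: {0,1,4,5,6,7,8,9,10}→9  {1,3,4,5,6,7,8,9,10}→36  {2,3,4,5,6,7,8,9,10}→84
  placing 0:t first → 120 extensions
  placing 2:r first → 45 extensions
total linear extensions = 165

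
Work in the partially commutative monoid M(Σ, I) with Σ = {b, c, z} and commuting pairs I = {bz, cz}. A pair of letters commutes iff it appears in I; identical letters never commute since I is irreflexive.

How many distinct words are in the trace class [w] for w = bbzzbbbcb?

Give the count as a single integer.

drop 0:b onto floor
drop 1:b onto {0:b}
drop 2:z onto floor
drop 3:z onto {2:z}
drop 4:b onto {1:b}
drop 5:b onto {4:b}
drop 6:b onto {5:b}
drop 7:c onto {6:b}
drop 8:b onto {7:c}
ground layer = {0:b, 2:z}
drop-orders for the pieces not yet dropped (sum over which currently-grounded one goes next):
  1 to go: {3} 1  {8} 1
  2 to go: {2,3} 1  {3,8} 2  {7,8} 1
  3 to go: {2,3,8} 3  {3,7,8} 3  {6,7,8} 1
  4 to go: {2,3,7,8} 6  {3,6,7,8} 4  {5,6,7,8} 1
  5 to go: {2,3,6,7,8} 10  {3,5,6,7,8} 5  {4,5,6,7,8} 1
  6 to go: {1,4,5,6,7,8} 1  {2,3,5,6,7,8} 15  {3,4,5,6,7,8} 6
  7 to go: {0,1,4,5,6,7,8} 1  {1,3,4,5,6,7,8} 7  {2,3,4,5,6,7,8} 21
  if 0:b drops first: 28 orders
  if 2:z drops first: 8 orders
heap linearizations: 36

36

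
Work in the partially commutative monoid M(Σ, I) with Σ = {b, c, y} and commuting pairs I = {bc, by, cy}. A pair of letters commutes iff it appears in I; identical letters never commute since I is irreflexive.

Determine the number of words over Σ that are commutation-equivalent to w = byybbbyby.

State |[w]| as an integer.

#0=b has no predecessor
#1=y has no predecessor
#2=y depends on [1:y]
#3=b depends on [0:b]
#4=b depends on [3:b]
#5=b depends on [4:b]
#6=y depends on [2:y]
#7=b depends on [5:b]
#8=y depends on [6:y]
sources: [0:b, 1:y]
N(rest) = Σ N(rest − s) over sources s of rest; N(one piece) = 1:
  size 1 → [7]=1  [8]=1
  size 2 → [5,7]=1  [6,8]=1  [7,8]=2
  size 3 → [2,6,8]=1  [4,5,7]=1  [5,7,8]=3  [6,7,8]=3
  size 4 → [1,2,6,8]=1  [2,6,7,8]=4  [3,4,5,7]=1  [4,5,7,8]=4  [5,6,7,8]=6
  size 5 → [0,3,4,5,7]=1  [1,2,6,7,8]=5  [2,5,6,7,8]=10  [3,4,5,7,8]=5  [4,5,6,7,8]=10
  size 6 → [0,3,4,5,7,8]=6  [1,2,5,6,7,8]=15  [2,4,5,6,7,8]=20  [3,4,5,6,7,8]=15
  size 7 → [0,3,4,5,6,7,8]=21  [1,2,4,5,6,7,8]=35  [2,3,4,5,6,7,8]=35
  first=0(b) contributes 70
  first=1(y) contributes 56
|[w]| = 126

126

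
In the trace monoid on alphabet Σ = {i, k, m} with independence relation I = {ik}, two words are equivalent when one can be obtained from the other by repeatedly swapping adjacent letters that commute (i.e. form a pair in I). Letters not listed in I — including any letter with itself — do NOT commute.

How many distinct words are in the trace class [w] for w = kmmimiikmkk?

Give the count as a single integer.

3

0(k) covers ∅
1(m) covers 0:k
2(m) covers 1:m
3(i) covers 2:m
4(m) covers 3:i
5(i) covers 4:m
6(i) covers 5:i
7(k) covers 4:m
8(m) covers 6:i, 7:k
9(k) covers 8:m
10(k) covers 9:k
floor of heap: 0:k
completions by unplaced set U, small U first (add the entries for U minus each lowest piece of U):
  |U|=1: {10}:1
  |U|=2: {9,10}:1
  |U|=3: {8,9,10}:1
  |U|=4: {6,8,9,10}:1  {7,8,9,10}:1
  |U|=5: {5,6,8,9,10}:1  {6,7,8,9,10}:2
  |U|=6: {5,6,7,8,9,10}:3
  |U|=7: {4,5,6,7,8,9,10}:3
  |U|=8: {3,4,5,6,7,8,9,10}:3
  |U|=9: {2,3,4,5,6,7,8,9,10}:3
  start at 0(k): 3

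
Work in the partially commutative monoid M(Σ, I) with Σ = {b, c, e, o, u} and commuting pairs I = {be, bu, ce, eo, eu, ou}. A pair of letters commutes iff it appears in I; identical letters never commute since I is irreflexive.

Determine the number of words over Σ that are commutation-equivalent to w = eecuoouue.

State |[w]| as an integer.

0(e) covers ∅
1(e) covers 0:e
2(c) covers ∅
3(u) covers 2:c
4(o) covers 2:c
5(o) covers 4:o
6(u) covers 3:u
7(u) covers 6:u
8(e) covers 1:e
floor of heap: 0:e, 2:c
completions by unplaced set U, small U first (add the entries for U minus each lowest piece of U):
  |U|=1: {5}:1  {7}:1  {8}:1
  |U|=2: {1,8}:1  {4,5}:1  {5,7}:2  {5,8}:2  {6,7}:1  {7,8}:2
  |U|=3: {0,1,8}:1  {1,5,8}:3  {1,7,8}:3  {3,6,7}:1  {4,5,7}:3  {4,5,8}:3  {5,6,7}:3  {5,7,8}:6  {6,7,8}:3
  |U|=4: {0,1,5,8}:4  {0,1,7,8}:4  {1,4,5,8}:6  {1,5,7,8}:12  {1,6,7,8}:6  {3,5,6,7}:4  {3,6,7,8}:4  {4,5,6,7}:6  {4,5,7,8}:12  {5,6,7,8}:12
  |U|=5: {0,1,4,5,8}:10  {0,1,5,7,8}:20  {0,1,6,7,8}:10  {1,3,6,7,8}:10  {1,4,5,7,8}:30  {1,5,6,7,8}:30  {3,4,5,6,7}:10  {3,5,6,7,8}:20  {4,5,6,7,8}:30
  |U|=6: {0,1,3,6,7,8}:20  {0,1,4,5,7,8}:60  {0,1,5,6,7,8}:60  {1,3,5,6,7,8}:60  {1,4,5,6,7,8}:90  {2,3,4,5,6,7}:10  {3,4,5,6,7,8}:60
  |U|=7: {0,1,3,5,6,7,8}:140  {0,1,4,5,6,7,8}:210  {1,3,4,5,6,7,8}:210  {2,3,4,5,6,7,8}:70
  start at 0(e): 280
  start at 2(c): 560
sum over floor = 840

840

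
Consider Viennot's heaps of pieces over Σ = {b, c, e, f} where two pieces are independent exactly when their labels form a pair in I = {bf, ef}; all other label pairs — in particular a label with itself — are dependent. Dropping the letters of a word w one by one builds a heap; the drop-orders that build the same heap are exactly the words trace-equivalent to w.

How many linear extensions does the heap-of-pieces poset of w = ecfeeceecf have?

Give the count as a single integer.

drop 0:e onto floor
drop 1:c onto {0:e}
drop 2:f onto {1:c}
drop 3:e onto {1:c}
drop 4:e onto {3:e}
drop 5:c onto {2:f, 4:e}
drop 6:e onto {5:c}
drop 7:e onto {6:e}
drop 8:c onto {7:e}
drop 9:f onto {8:c}
ground layer = {0:e}
drop-orders for the pieces not yet dropped (sum over which currently-grounded one goes next):
  1 to go: {9} 1
  2 to go: {8,9} 1
  3 to go: {7,8,9} 1
  4 to go: {6,7,8,9} 1
  5 to go: {5,6,7,8,9} 1
  6 to go: {2,5,6,7,8,9} 1  {4,5,6,7,8,9} 1
  7 to go: {2,4,5,6,7,8,9} 2  {3,4,5,6,7,8,9} 1
  8 to go: {2,3,4,5,6,7,8,9} 3
  if 0:e drops first: 3 orders

3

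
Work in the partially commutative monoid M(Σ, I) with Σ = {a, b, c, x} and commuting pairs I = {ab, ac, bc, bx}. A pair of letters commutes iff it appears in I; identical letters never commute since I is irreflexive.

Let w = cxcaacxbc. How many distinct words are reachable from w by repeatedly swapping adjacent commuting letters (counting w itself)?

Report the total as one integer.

54

#0=c has no predecessor
#1=x depends on [0:c]
#2=c depends on [1:x]
#3=a depends on [1:x]
#4=a depends on [3:a]
#5=c depends on [2:c]
#6=x depends on [4:a, 5:c]
#7=b has no predecessor
#8=c depends on [6:x]
sources: [0:c, 7:b]
N(rest) = Σ N(rest − s) over sources s of rest; N(one piece) = 1:
  size 1 → [7]=1  [8]=1
  size 2 → [6,8]=1  [7,8]=2
  size 3 → [4,6,8]=1  [5,6,8]=1  [6,7,8]=3
  size 4 → [2,5,6,8]=1  [3,4,6,8]=1  [4,5,6,8]=2  [4,6,7,8]=4  [5,6,7,8]=4
  size 5 → [2,4,5,6,8]=3  [2,5,6,7,8]=5  [3,4,5,6,8]=3  [3,4,6,7,8]=5  [4,5,6,7,8]=10
  size 6 → [2,3,4,5,6,8]=6  [2,4,5,6,7,8]=18  [3,4,5,6,7,8]=18
  size 7 → [1,2,3,4,5,6,8]=6  [2,3,4,5,6,7,8]=42
  first=0(c) contributes 48
  first=7(b) contributes 6
|[w]| = 54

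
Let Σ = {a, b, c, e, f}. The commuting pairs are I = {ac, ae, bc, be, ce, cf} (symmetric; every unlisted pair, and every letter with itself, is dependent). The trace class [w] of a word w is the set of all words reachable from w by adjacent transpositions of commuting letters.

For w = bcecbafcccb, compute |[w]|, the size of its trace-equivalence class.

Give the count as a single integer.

drop 0:b onto floor
drop 1:c onto floor
drop 2:e onto floor
drop 3:c onto {1:c}
drop 4:b onto {0:b}
drop 5:a onto {4:b}
drop 6:f onto {2:e, 5:a}
drop 7:c onto {3:c}
drop 8:c onto {7:c}
drop 9:c onto {8:c}
drop 10:b onto {6:f}
ground layer = {0:b, 1:c, 2:e}
drop-orders for the pieces not yet dropped (sum over which currently-grounded one goes next):
  1 to go: {9} 1  {10} 1
  2 to go: {6,10} 1  {8,9} 1  {9,10} 2
  3 to go: {2,6,10} 1  {5,6,10} 1  {6,9,10} 3  {7,8,9} 1  {8,9,10} 3
  4 to go: {2,5,6,10} 2  {2,6,9,10} 4  {3,7,8,9} 1  {4,5,6,10} 1  {5,6,9,10} 4  {6,8,9,10} 6  {7,8,9,10} 4
  5 to go: {0,4,5,6,10} 1  {1,3,7,8,9} 1  {2,4,5,6,10} 3  {2,5,6,9,10} 10  {2,6,8,9,10} 10  {3,7,8,9,10} 5  {4,5,6,9,10} 5  {5,6,8,9,10} 10  {6,7,8,9,10} 10
  6 to go: {0,2,4,5,6,10} 4  {0,4,5,6,9,10} 6  {1,3,7,8,9,10} 6  {2,4,5,6,9,10} 18  {2,5,6,8,9,10} 30  {2,6,7,8,9,10} 20  {3,6,7,8,9,10} 15  {4,5,6,8,9,10} 15  {5,6,7,8,9,10} 20
  7 to go: {0,2,4,5,6,9,10} 28  {0,4,5,6,8,9,10} 21  {1,3,6,7,8,9,10} 21  {2,3,6,7,8,9,10} 35  {2,4,5,6,8,9,10} 63  {2,5,6,7,8,9,10} 70  {3,5,6,7,8,9,10} 35  {4,5,6,7,8,9,10} 35
  8 to go: {0,2,4,5,6,8,9,10} 112  {0,4,5,6,7,8,9,10} 56  {1,2,3,6,7,8,9,10} 56  {1,3,5,6,7,8,9,10} 56  {2,3,5,6,7,8,9,10} 140  {2,4,5,6,7,8,9,10} 168  {3,4,5,6,7,8,9,10} 70
  9 to go: {0,2,4,5,6,7,8,9,10} 336  {0,3,4,5,6,7,8,9,10} 126  {1,2,3,5,6,7,8,9,10} 252  {1,3,4,5,6,7,8,9,10} 126  {2,3,4,5,6,7,8,9,10} 378
  if 0:b drops first: 756 orders
  if 1:c drops first: 840 orders
  if 2:e drops first: 252 orders
heap linearizations: 1848

1848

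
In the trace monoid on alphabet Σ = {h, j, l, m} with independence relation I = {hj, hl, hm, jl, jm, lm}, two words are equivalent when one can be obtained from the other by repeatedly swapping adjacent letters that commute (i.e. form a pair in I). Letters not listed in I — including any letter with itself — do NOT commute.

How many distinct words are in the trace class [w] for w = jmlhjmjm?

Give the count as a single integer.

1120

0(j) covers ∅
1(m) covers ∅
2(l) covers ∅
3(h) covers ∅
4(j) covers 0:j
5(m) covers 1:m
6(j) covers 4:j
7(m) covers 5:m
floor of heap: 0:j, 1:m, 2:l, 3:h
completions by unplaced set U, small U first (add the entries for U minus each lowest piece of U):
  |U|=1: {2}:1  {3}:1  {6}:1  {7}:1
  |U|=2: {2,3}:2  {2,6}:2  {2,7}:2  {3,6}:2  {3,7}:2  {4,6}:1  {5,7}:1  {6,7}:2
  |U|=3: {0,4,6}:1  {1,5,7}:1  {2,3,6}:6  {2,3,7}:6  {2,4,6}:3  {2,5,7}:3  {2,6,7}:6  {3,4,6}:3  {3,5,7}:3  {3,6,7}:6  {4,6,7}:3  {5,6,7}:3
  |U|=4: {0,2,4,6}:4  {0,3,4,6}:4  {0,4,6,7}:4  {1,2,5,7}:4  {1,3,5,7}:4  {1,5,6,7}:4  {2,3,4,6}:12  {2,3,5,7}:12  {2,3,6,7}:24  {2,4,6,7}:12  {2,5,6,7}:12  {3,4,6,7}:12  {3,5,6,7}:12  {4,5,6,7}:6
  |U|=5: {0,2,3,4,6}:20  {0,2,4,6,7}:20  {0,3,4,6,7}:20  {0,4,5,6,7}:10  {1,2,3,5,7}:20  {1,2,5,6,7}:20  {1,3,5,6,7}:20  {1,4,5,6,7}:10  {2,3,4,6,7}:60  {2,3,5,6,7}:60  {2,4,5,6,7}:30  {3,4,5,6,7}:30
  |U|=6: {0,1,4,5,6,7}:20  {0,2,3,4,6,7}:120  {0,2,4,5,6,7}:60  {0,3,4,5,6,7}:60  {1,2,3,5,6,7}:120  {1,2,4,5,6,7}:60  {1,3,4,5,6,7}:60  {2,3,4,5,6,7}:180
  start at 0(j): 420
  start at 1(m): 420
  start at 2(l): 140
  start at 3(h): 140
sum over floor = 1120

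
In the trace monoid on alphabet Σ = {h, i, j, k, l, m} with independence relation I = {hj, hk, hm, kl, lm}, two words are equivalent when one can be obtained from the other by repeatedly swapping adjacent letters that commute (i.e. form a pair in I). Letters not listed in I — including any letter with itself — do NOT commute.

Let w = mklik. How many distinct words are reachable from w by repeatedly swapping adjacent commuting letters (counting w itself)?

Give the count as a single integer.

0(m) covers ∅
1(k) covers 0:m
2(l) covers ∅
3(i) covers 1:k, 2:l
4(k) covers 3:i
floor of heap: 0:m, 2:l
completions by unplaced set U, small U first (add the entries for U minus each lowest piece of U):
  |U|=1: {4}:1
  |U|=2: {3,4}:1
  |U|=3: {1,3,4}:1  {2,3,4}:1
  start at 0(m): 2
  start at 2(l): 1
sum over floor = 3

3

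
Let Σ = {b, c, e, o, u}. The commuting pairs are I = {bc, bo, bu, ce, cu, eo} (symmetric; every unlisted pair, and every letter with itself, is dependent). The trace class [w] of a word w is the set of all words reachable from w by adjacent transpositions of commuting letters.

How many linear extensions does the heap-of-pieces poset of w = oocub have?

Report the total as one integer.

#0=o has no predecessor
#1=o depends on [0:o]
#2=c depends on [1:o]
#3=u depends on [1:o]
#4=b has no predecessor
sources: [0:o, 4:b]
N(rest) = Σ N(rest − s) over sources s of rest; N(one piece) = 1:
  size 1 → [2]=1  [3]=1  [4]=1
  size 2 → [2,3]=2  [2,4]=2  [3,4]=2
  size 3 → [1,2,3]=2  [2,3,4]=6
  first=0(o) contributes 8
  first=4(b) contributes 2
|[w]| = 10

10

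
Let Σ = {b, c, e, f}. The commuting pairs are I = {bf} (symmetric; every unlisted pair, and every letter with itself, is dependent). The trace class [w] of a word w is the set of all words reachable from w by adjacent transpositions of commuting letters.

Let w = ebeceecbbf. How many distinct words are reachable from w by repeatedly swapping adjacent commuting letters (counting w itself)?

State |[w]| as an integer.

3

piece 0:e — minimal
piece 1:b rests on {0:e}
piece 2:e rests on {1:b}
piece 3:c rests on {2:e}
piece 4:e rests on {3:c}
piece 5:e rests on {4:e}
piece 6:c rests on {5:e}
piece 7:b rests on {6:c}
piece 8:b rests on {7:b}
piece 9:f rests on {6:c}
minimal pieces: {0:e}
ways to finish when only these pieces remain (= sum over removing one remaining piece with nothing left below it):
  1 left: {8}→1  {9}→1
  2 left: {7,8}→1  {8,9}→2
  3 left: {7,8,9}→3
  4 left: {6,7,8,9}→3
  5 left: {5,6,7,8,9}→3
  6 left: {4,5,6,7,8,9}→3
  7 left: {3,4,5,6,7,8,9}→3
  8 left: {2,3,4,5,6,7,8,9}→3
  placing 0:e first → 3 extensions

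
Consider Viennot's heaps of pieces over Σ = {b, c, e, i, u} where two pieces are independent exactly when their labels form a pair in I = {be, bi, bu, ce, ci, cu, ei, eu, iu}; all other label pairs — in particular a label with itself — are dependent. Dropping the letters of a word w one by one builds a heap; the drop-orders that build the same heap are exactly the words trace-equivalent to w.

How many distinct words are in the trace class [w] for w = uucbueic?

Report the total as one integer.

#0=u has no predecessor
#1=u depends on [0:u]
#2=c has no predecessor
#3=b depends on [2:c]
#4=u depends on [1:u]
#5=e has no predecessor
#6=i has no predecessor
#7=c depends on [3:b]
sources: [0:u, 2:c, 5:e, 6:i]
N(rest) = Σ N(rest − s) over sources s of rest; N(one piece) = 1:
  size 1 → [4]=1  [5]=1  [6]=1  [7]=1
  size 2 → [1,4]=1  [3,7]=1  [4,5]=2  [4,6]=2  [4,7]=2  [5,6]=2  [5,7]=2  [6,7]=2
  size 3 → [0,1,4]=1  [1,4,5]=3  [1,4,6]=3  [1,4,7]=3  [2,3,7]=1  [3,4,7]=3  [3,5,7]=3  [3,6,7]=3  [4,5,6]=6  [4,5,7]=6  [4,6,7]=6  [5,6,7]=6
  size 4 → [0,1,4,5]=4  [0,1,4,6]=4  [0,1,4,7]=4  [1,3,4,7]=6  [1,4,5,6]=12  [1,4,5,7]=12  [1,4,6,7]=12  [2,3,4,7]=4  [2,3,5,7]=4  [2,3,6,7]=4  [3,4,5,7]=12  [3,4,6,7]=12  [3,5,6,7]=12  [4,5,6,7]=24
  size 5 → [0,1,3,4,7]=10  [0,1,4,5,6]=20  [0,1,4,5,7]=20  [0,1,4,6,7]=20  [1,2,3,4,7]=10  [1,3,4,5,7]=30  [1,3,4,6,7]=30  [1,4,5,6,7]=60  [2,3,4,5,7]=20  [2,3,4,6,7]=20  [2,3,5,6,7]=20  [3,4,5,6,7]=60
  size 6 → [0,1,2,3,4,7]=20  [0,1,3,4,5,7]=60  [0,1,3,4,6,7]=60  [0,1,4,5,6,7]=120  [1,2,3,4,5,7]=60  [1,2,3,4,6,7]=60  [1,3,4,5,6,7]=180  [2,3,4,5,6,7]=120
  first=0(u) contributes 420
  first=2(c) contributes 420
  first=5(e) contributes 140
  first=6(i) contributes 140
|[w]| = 1120

1120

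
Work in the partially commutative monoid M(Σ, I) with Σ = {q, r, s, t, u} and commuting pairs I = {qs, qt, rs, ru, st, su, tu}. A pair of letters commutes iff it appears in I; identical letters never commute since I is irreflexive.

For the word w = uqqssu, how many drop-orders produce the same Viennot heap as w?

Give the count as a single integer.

15

0(u) covers ∅
1(q) covers 0:u
2(q) covers 1:q
3(s) covers ∅
4(s) covers 3:s
5(u) covers 2:q
floor of heap: 0:u, 3:s
completions by unplaced set U, small U first (add the entries for U minus each lowest piece of U):
  |U|=1: {4}:1  {5}:1
  |U|=2: {2,5}:1  {3,4}:1  {4,5}:2
  |U|=3: {1,2,5}:1  {2,4,5}:3  {3,4,5}:3
  |U|=4: {0,1,2,5}:1  {1,2,4,5}:4  {2,3,4,5}:6
  start at 0(u): 10
  start at 3(s): 5
sum over floor = 15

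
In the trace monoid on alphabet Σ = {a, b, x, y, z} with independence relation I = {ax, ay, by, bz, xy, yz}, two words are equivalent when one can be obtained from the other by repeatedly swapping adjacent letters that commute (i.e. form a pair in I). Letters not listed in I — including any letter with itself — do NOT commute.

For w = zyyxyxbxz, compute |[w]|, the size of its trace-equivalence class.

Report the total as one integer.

84

0(z) covers ∅
1(y) covers ∅
2(y) covers 1:y
3(x) covers 0:z
4(y) covers 2:y
5(x) covers 3:x
6(b) covers 5:x
7(x) covers 6:b
8(z) covers 7:x
floor of heap: 0:z, 1:y
completions by unplaced set U, small U first (add the entries for U minus each lowest piece of U):
  |U|=1: {4}:1  {8}:1
  |U|=2: {2,4}:1  {4,8}:2  {7,8}:1
  |U|=3: {1,2,4}:1  {2,4,8}:3  {4,7,8}:3  {6,7,8}:1
  |U|=4: {1,2,4,8}:4  {2,4,7,8}:6  {4,6,7,8}:4  {5,6,7,8}:1
  |U|=5: {1,2,4,7,8}:10  {2,4,6,7,8}:10  {3,5,6,7,8}:1  {4,5,6,7,8}:5
  |U|=6: {0,3,5,6,7,8}:1  {1,2,4,6,7,8}:20  {2,4,5,6,7,8}:15  {3,4,5,6,7,8}:6
  |U|=7: {0,3,4,5,6,7,8}:7  {1,2,4,5,6,7,8}:35  {2,3,4,5,6,7,8}:21
  start at 0(z): 56
  start at 1(y): 28
sum over floor = 84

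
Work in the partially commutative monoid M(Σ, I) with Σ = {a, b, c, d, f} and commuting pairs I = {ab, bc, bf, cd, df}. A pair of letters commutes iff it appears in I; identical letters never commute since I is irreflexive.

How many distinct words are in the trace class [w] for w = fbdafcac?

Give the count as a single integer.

drop 0:f onto floor
drop 1:b onto floor
drop 2:d onto {1:b}
drop 3:a onto {0:f, 2:d}
drop 4:f onto {3:a}
drop 5:c onto {4:f}
drop 6:a onto {5:c}
drop 7:c onto {6:a}
ground layer = {0:f, 1:b}
drop-orders for the pieces not yet dropped (sum over which currently-grounded one goes next):
  1 to go: {7} 1
  2 to go: {6,7} 1
  3 to go: {5,6,7} 1
  4 to go: {4,5,6,7} 1
  5 to go: {3,4,5,6,7} 1
  6 to go: {0,3,4,5,6,7} 1  {2,3,4,5,6,7} 1
  if 0:f drops first: 1 orders
  if 1:b drops first: 2 orders
heap linearizations: 3

3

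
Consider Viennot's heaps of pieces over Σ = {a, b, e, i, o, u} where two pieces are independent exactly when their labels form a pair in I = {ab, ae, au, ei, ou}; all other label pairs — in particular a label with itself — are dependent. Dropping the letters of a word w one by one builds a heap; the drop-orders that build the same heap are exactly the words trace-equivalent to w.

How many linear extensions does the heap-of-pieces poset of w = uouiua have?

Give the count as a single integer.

0(u) covers ∅
1(o) covers ∅
2(u) covers 0:u
3(i) covers 1:o, 2:u
4(u) covers 3:i
5(a) covers 3:i
floor of heap: 0:u, 1:o
completions by unplaced set U, small U first (add the entries for U minus each lowest piece of U):
  |U|=1: {4}:1  {5}:1
  |U|=2: {4,5}:2
  |U|=3: {3,4,5}:2
  |U|=4: {1,3,4,5}:2  {2,3,4,5}:2
  start at 0(u): 4
  start at 1(o): 2
sum over floor = 6

6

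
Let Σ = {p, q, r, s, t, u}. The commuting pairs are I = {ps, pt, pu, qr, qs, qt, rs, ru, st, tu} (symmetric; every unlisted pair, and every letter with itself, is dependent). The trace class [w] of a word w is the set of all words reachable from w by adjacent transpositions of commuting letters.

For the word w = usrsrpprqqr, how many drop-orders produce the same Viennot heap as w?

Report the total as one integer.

906

#0=u has no predecessor
#1=s depends on [0:u]
#2=r has no predecessor
#3=s depends on [1:s]
#4=r depends on [2:r]
#5=p depends on [4:r]
#6=p depends on [5:p]
#7=r depends on [6:p]
#8=q depends on [0:u, 6:p]
#9=q depends on [8:q]
#10=r depends on [7:r]
sources: [0:u, 2:r]
N(rest) = Σ N(rest − s) over sources s of rest; N(one piece) = 1:
  size 1 → [3]=1  [9]=1  [10]=1
  size 2 → [1,3]=1  [3,9]=2  [3,10]=2  [7,10]=1  [8,9]=1  [9,10]=2
  size 3 → [1,3,9]=3  [1,3,10]=3  [3,7,10]=3  [3,8,9]=3  [3,9,10]=6  [7,9,10]=3  [8,9,10]=3
  size 4 → [1,3,7,10]=6  [1,3,8,9]=6  [1,3,9,10]=12  [3,7,9,10]=12  [3,8,9,10]=12  [7,8,9,10]=6
  size 5 → [0,1,3,8,9]=6  [1,3,7,9,10]=30  [1,3,8,9,10]=30  [3,7,8,9,10]=30  [6,7,8,9,10]=6
  size 6 → [0,1,3,8,9,10]=36  [1,3,7,8,9,10]=90  [3,6,7,8,9,10]=36  [5,6,7,8,9,10]=6
  size 7 → [0,1,3,7,8,9,10]=126  [1,3,6,7,8,9,10]=126  [3,5,6,7,8,9,10]=42  [4,5,6,7,8,9,10]=6
  size 8 → [0,1,3,6,7,8,9,10]=252  [1,3,5,6,7,8,9,10]=168  [2,4,5,6,7,8,9,10]=6  [3,4,5,6,7,8,9,10]=48
  size 9 → [0,1,3,5,6,7,8,9,10]=420  [1,3,4,5,6,7,8,9,10]=216  [2,3,4,5,6,7,8,9,10]=54
  first=0(u) contributes 270
  first=2(r) contributes 636
|[w]| = 906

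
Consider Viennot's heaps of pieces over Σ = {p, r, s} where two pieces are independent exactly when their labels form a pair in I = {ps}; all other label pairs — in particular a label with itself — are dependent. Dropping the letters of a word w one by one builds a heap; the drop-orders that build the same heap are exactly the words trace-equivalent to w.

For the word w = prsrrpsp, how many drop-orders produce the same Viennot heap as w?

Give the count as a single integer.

0(p) covers ∅
1(r) covers 0:p
2(s) covers 1:r
3(r) covers 2:s
4(r) covers 3:r
5(p) covers 4:r
6(s) covers 4:r
7(p) covers 5:p
floor of heap: 0:p
completions by unplaced set U, small U first (add the entries for U minus each lowest piece of U):
  |U|=1: {6}:1  {7}:1
  |U|=2: {5,7}:1  {6,7}:2
  |U|=3: {5,6,7}:3
  |U|=4: {4,5,6,7}:3
  |U|=5: {3,4,5,6,7}:3
  |U|=6: {2,3,4,5,6,7}:3
  start at 0(p): 3

3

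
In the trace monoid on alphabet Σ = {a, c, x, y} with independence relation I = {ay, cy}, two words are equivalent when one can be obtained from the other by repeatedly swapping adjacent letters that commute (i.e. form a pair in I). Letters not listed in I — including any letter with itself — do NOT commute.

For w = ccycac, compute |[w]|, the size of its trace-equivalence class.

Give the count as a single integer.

#0=c has no predecessor
#1=c depends on [0:c]
#2=y has no predecessor
#3=c depends on [1:c]
#4=a depends on [3:c]
#5=c depends on [4:a]
sources: [0:c, 2:y]
N(rest) = Σ N(rest − s) over sources s of rest; N(one piece) = 1:
  size 1 → [2]=1  [5]=1
  size 2 → [2,5]=2  [4,5]=1
  size 3 → [2,4,5]=3  [3,4,5]=1
  size 4 → [1,3,4,5]=1  [2,3,4,5]=4
  first=0(c) contributes 5
  first=2(y) contributes 1
|[w]| = 6

6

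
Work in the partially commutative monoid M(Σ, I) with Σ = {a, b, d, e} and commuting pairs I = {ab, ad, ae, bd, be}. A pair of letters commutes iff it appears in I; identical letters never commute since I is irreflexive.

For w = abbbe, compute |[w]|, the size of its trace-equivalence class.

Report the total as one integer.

#0=a has no predecessor
#1=b has no predecessor
#2=b depends on [1:b]
#3=b depends on [2:b]
#4=e has no predecessor
sources: [0:a, 1:b, 4:e]
N(rest) = Σ N(rest − s) over sources s of rest; N(one piece) = 1:
  size 1 → [0]=1  [3]=1  [4]=1
  size 2 → [0,3]=2  [0,4]=2  [2,3]=1  [3,4]=2
  size 3 → [0,2,3]=3  [0,3,4]=6  [1,2,3]=1  [2,3,4]=3
  first=0(a) contributes 4
  first=1(b) contributes 12
  first=4(e) contributes 4
|[w]| = 20

20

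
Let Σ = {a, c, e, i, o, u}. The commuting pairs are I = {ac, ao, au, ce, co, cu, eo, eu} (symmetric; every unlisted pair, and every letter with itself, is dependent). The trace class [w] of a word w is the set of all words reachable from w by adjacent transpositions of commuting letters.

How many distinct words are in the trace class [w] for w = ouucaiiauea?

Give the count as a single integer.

80

piece 0:o — minimal
piece 1:u rests on {0:o}
piece 2:u rests on {1:u}
piece 3:c — minimal
piece 4:a — minimal
piece 5:i rests on {2:u, 3:c, 4:a}
piece 6:i rests on {5:i}
piece 7:a rests on {6:i}
piece 8:u rests on {6:i}
piece 9:e rests on {7:a}
piece 10:a rests on {9:e}
minimal pieces: {0:o, 3:c, 4:a}
ways to finish when only these pieces remain (= sum over removing one remaining piece with nothing left below it):
  1 left: {8}→1  {10}→1
  2 left: {8,10}→2  {9,10}→1
  3 left: {7,9,10}→1  {8,9,10}→3
  4 left: {7,8,9,10}→4
  5 left: {6,7,8,9,10}→4
  6 left: {5,6,7,8,9,10}→4
  7 left: {2,5,6,7,8,9,10}→4  {3,5,6,7,8,9,10}→4  {4,5,6,7,8,9,10}→4
  8 left: {1,2,5,6,7,8,9,10}→4  {2,3,5,6,7,8,9,10}→8  {2,4,5,6,7,8,9,10}→8  {3,4,5,6,7,8,9,10}→8
  9 left: {0,1,2,5,6,7,8,9,10}→4  {1,2,3,5,6,7,8,9,10}→12  {1,2,4,5,6,7,8,9,10}→12  {2,3,4,5,6,7,8,9,10}→24
  placing 0:o first → 48 extensions
  placing 3:c first → 16 extensions
  placing 4:a first → 16 extensions
total linear extensions = 80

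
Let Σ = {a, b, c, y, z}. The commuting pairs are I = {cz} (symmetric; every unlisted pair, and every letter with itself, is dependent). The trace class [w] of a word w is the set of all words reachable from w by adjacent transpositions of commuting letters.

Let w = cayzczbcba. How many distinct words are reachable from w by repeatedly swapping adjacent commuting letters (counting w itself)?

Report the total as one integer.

3

#0=c has no predecessor
#1=a depends on [0:c]
#2=y depends on [1:a]
#3=z depends on [2:y]
#4=c depends on [2:y]
#5=z depends on [3:z]
#6=b depends on [4:c, 5:z]
#7=c depends on [6:b]
#8=b depends on [7:c]
#9=a depends on [8:b]
sources: [0:c]
N(rest) = Σ N(rest − s) over sources s of rest; N(one piece) = 1:
  size 1 → [9]=1
  size 2 → [8,9]=1
  size 3 → [7,8,9]=1
  size 4 → [6,7,8,9]=1
  size 5 → [4,6,7,8,9]=1  [5,6,7,8,9]=1
  size 6 → [3,5,6,7,8,9]=1  [4,5,6,7,8,9]=2
  size 7 → [3,4,5,6,7,8,9]=3
  size 8 → [2,3,4,5,6,7,8,9]=3
  first=0(c) contributes 3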